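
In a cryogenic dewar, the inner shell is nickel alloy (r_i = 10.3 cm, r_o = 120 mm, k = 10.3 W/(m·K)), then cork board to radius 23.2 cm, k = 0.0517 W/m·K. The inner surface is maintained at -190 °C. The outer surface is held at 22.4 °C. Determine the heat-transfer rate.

Resistance network (inner→outer):
  R_nickel alloy = (1/0.103 − 1/0.120)/(4πk) = 1.375/(4π·10.3) = 0.01063 K/W
  R_cork board = (1/0.120 − 1/0.232)/(4πk) = 4.023/(4π·0.0517) = 6.192 K/W
ΣR = 0.01063 + 6.192 = 6.203 K/W
Q = ΔT/ΣR = (-190 °C − 22.4 °C)/6.203 = -34.2 W
(Negative Q ⇒ heat flows inward; heat gain = 34.2 W.)

Q = 34.2 W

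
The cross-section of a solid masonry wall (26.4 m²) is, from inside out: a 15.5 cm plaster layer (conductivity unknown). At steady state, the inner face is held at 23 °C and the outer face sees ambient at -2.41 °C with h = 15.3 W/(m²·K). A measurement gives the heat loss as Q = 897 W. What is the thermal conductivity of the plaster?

k = 0.227 W/m·K

ΣR = ΔT/Q = |23 − -2.41|/897 = 0.02833 K/W
Known resistances:
  R_conv,out = 1/(hA) = 1/(15.3·26.4) = 0.002476 K/W
R_plaster = ΣR − ΣR_known = 0.02833 − 0.002476 = 0.02585 K/W
L/(kA) = 0.02585 ⇒ k = 0.155/(0.02585·26.4) = 0.227 W/m·K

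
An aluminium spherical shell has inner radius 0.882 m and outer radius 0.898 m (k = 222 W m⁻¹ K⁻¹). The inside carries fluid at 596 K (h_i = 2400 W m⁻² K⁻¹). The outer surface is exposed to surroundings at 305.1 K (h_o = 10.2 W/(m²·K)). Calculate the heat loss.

Q = 29.9 kW

Series thermal resistances, inner to outer:
  R_conv,in = 1/(4πr²h) = 1/(4π·0.882²·2400) = 4.262×10^-5 K/W
  R_aluminium = (1/0.882 − 1/0.898)/(4πk) = 0.02020/(4π·222) = 7.241×10^-6 K/W
  R_conv,out = 1/(4πr²h) = 1/(4π·0.898²·10.2) = 0.009675 K/W
ΣR = 4.262×10^-5 + 7.241×10^-6 + 0.009675 = 0.009725 K/W
Q = ΔT/ΣR = (596 K − 305.1 K)/0.009725 = 29900 W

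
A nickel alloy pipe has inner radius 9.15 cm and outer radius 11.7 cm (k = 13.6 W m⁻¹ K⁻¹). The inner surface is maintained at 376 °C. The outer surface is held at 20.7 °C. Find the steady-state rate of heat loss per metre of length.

Q' = 2πk·ΔT/ln(r₂/r₁) = 2π × 13.6 × 355.3 / ln(0.117/0.0915) = 1.24×10^5 W/m

Q' = 124 kW/m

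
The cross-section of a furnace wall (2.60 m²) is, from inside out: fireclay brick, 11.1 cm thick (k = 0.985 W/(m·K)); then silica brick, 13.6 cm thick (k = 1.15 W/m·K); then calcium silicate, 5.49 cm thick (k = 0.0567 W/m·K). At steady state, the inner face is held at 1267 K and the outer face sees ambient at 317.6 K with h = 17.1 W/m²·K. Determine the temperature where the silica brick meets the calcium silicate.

Resistance network (inner→outer):
  R_fireclay brick = L/(kA) = 0.111/(0.985·2.60) = 0.04334 K/W
  R_silica brick = L/(kA) = 0.136/(1.15·2.60) = 0.04548 K/W
  R_calcium silicate = L/(kA) = 0.0549/(0.0567·2.60) = 0.3724 K/W
  R_conv,out = 1/(hA) = 1/(17.1·2.60) = 0.02249 K/W
ΣR = 0.04334 + 0.04548 + 0.3724 + 0.02249 = 0.4837 K/W
Q = ΔT/ΣR = (1267 K − 317.6 K)/0.4837 = 1963 W
From the inner boundary to the silica brick/calcium silicate interface, ΣR_partial = 0.08882 K/W.
T_interface = T_in − Q·ΣR_partial = 1267 K − (1963)(0.08882) = 1093 K

T = 1093 K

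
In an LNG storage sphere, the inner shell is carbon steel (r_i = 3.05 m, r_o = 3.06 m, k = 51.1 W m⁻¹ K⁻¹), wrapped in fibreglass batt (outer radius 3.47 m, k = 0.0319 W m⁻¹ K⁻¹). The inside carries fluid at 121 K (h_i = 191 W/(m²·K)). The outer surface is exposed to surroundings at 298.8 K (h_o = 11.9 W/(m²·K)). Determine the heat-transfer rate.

Q = 1830 W

Treat each layer as a resistance in series:
  R_conv,in = 1/(4πr²h) = 1/(4π·3.05²·191) = 4.479×10^-5 K/W
  R_carbon steel = (1/3.05 − 1/3.06)/(4πk) = 0.001071/(4π·51.1) = 1.669×10^-6 K/W
  R_fibreglass batt = (1/3.06 − 1/3.47)/(4πk) = 0.03861/(4π·0.0319) = 0.09632 K/W
  R_conv,out = 1/(4πr²h) = 1/(4π·3.47²·11.9) = 5.554×10^-4 K/W
ΣR = 4.479×10^-5 + 1.669×10^-6 + 0.09632 + 5.554×10^-4 = 0.09692 K/W
Q = ΔT/ΣR = (121 K − 298.8 K)/0.09692 = -1830 W
(Negative Q ⇒ heat flows inward; heat gain = 1830 W.)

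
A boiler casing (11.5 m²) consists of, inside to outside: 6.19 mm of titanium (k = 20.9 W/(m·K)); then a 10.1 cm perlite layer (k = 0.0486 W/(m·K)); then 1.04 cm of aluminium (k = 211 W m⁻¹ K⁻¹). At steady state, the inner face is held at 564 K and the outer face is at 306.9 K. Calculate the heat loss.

Q = 1420 W

Treat each layer as a resistance in series:
  R_titanium = L/(kA) = 0.00619/(20.9·11.5) = 2.575×10^-5 K/W
  R_perlite = L/(kA) = 0.101/(0.0486·11.5) = 0.1807 K/W
  R_aluminium = L/(kA) = 0.0104/(211·11.5) = 4.286×10^-6 K/W
ΣR = 2.575×10^-5 + 0.1807 + 4.286×10^-6 = 0.1807 K/W
Q = ΔT/ΣR = (564 K − 306.9 K)/0.1807 = 1420 W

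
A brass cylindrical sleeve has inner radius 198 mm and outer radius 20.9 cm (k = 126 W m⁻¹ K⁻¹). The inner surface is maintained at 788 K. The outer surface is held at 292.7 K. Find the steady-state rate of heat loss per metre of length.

Q' = 2πk·ΔT/ln(r₂/r₁) = 2π × 126 × 495.3 / ln(0.209/0.198) = 7.25×10^6 W/m

Q' = 7.25×10^6 W/m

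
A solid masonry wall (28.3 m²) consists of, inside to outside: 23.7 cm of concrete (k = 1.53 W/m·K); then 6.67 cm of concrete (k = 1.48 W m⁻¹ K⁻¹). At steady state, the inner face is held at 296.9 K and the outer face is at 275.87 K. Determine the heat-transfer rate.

Resistance network (inner→outer):
  R_concrete = L/(kA) = 0.237/(1.53·28.3) = 0.005474 K/W
  R_concrete = L/(kA) = 0.0667/(1.48·28.3) = 0.001592 K/W
ΣR = 0.005474 + 0.001592 = 0.007066 K/W
Q = ΔT/ΣR = (296.9 K − 275.87 K)/0.007066 = 2980 W

Q = 2.98 kW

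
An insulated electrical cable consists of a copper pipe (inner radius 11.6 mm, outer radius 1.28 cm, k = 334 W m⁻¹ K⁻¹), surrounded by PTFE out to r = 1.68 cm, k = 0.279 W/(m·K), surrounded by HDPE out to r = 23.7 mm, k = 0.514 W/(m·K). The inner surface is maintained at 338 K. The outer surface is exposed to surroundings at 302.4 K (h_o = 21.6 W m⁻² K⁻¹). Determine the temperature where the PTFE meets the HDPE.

Resistance network (inner→outer):
  R'_copper = ln(0.0128/0.0116)/(2πk) = 0.09844/(2π·334) = 4.691×10^-5 m·K/W
  R'_PTFE = ln(0.0168/0.0128)/(2πk) = 0.2719/(2π·0.279) = 0.1551 m·K/W
  R'_HDPE = ln(0.0237/0.0168)/(2πk) = 0.3441/(2π·0.514) = 0.1065 m·K/W
  R'_conv,out = 1/(2πr h) = 1/(2π·0.0237·21.6) = 0.3109 m·K/W
ΣR = 4.691×10^-5 + 0.1551 + 0.1065 + 0.3109 = 0.5725 m·K/W
Q' = ΔT/ΣR = (338 K − 302.4 K)/0.5725 = 62.18 W/m
From the inner boundary to the PTFE/HDPE interface, ΣR_partial = 0.1551 m·K/W.
T_interface = T_in − Q'·ΣR_partial = 338 K − (62.18)(0.1551) = 328.4 K

T = 328.4 K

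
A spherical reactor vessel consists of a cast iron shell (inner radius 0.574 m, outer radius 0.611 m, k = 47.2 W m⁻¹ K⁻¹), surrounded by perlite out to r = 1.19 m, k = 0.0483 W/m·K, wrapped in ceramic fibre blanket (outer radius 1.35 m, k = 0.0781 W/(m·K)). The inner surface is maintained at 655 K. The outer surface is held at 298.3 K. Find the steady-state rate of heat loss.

Resistance network (inner→outer):
  R_cast iron = (1/0.574 − 1/0.611)/(4πk) = 0.1055/(4π·47.2) = 1.779×10^-4 K/W
  R_perlite = (1/0.611 − 1/1.19)/(4πk) = 0.7963/(4π·0.0483) = 1.312 K/W
  R_ceramic fibre blanket = (1/1.19 − 1/1.35)/(4πk) = 0.09960/(4π·0.0781) = 0.1015 K/W
ΣR = 1.779×10^-4 + 1.312 + 0.1015 = 1.414 K/W
Q = ΔT/ΣR = (655 K − 298.3 K)/1.414 = 252 W

Q = 252 W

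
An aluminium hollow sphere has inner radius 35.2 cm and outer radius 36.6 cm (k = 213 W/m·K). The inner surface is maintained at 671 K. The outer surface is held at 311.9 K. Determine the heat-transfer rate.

Q = 8850 kW

Q = 4πk·ΔT/(1/r₁ − 1/r₂) = 4π × 213 × 359.1 / (1/0.352 − 1/0.366) = 8.85×10^6 W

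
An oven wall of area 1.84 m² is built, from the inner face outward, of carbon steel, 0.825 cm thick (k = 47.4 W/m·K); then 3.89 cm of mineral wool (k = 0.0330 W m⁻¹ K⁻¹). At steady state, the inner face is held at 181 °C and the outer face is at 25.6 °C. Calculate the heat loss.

Series thermal resistances, inner to outer:
  R_carbon steel = L/(kA) = 0.00825/(47.4·1.84) = 9.459×10^-5 K/W
  R_mineral wool = L/(kA) = 0.0389/(0.0330·1.84) = 0.6406 K/W
ΣR = 9.459×10^-5 + 0.6406 = 0.6407 K/W
Q = ΔT/ΣR = (181 °C − 25.6 °C)/0.6407 = 243 W

Q = 243 W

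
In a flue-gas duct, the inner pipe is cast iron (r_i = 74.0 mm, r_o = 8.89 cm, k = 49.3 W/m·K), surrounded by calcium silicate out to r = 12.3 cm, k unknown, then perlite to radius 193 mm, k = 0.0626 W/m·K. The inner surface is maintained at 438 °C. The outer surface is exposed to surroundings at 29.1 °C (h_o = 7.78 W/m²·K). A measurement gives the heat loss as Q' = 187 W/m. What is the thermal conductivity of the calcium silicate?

ΣR = ΔT/Q' = |438 − 29.1|/187 = 2.187 m·K/W
Known resistances:
  R'_cast iron = ln(0.0889/0.0740)/(2πk) = 0.1834/(2π·49.3) = 5.922×10^-4 m·K/W
  R'_perlite = ln(0.193/0.123)/(2πk) = 0.4505/(2π·0.0626) = 1.145 m·K/W
  R'_conv,out = 1/(2πr h) = 1/(2π·0.193·7.78) = 0.1060 m·K/W
R_calcium silicate = ΣR − ΣR_known = 2.187 − 1.252 = 0.9350 m·K/W
ln(r₂/r₁)/(2πk) = 0.9350 ⇒ k = 0.3247/(2π·0.9350) = 0.0553 W/m·K

k = 0.0553 W/m·K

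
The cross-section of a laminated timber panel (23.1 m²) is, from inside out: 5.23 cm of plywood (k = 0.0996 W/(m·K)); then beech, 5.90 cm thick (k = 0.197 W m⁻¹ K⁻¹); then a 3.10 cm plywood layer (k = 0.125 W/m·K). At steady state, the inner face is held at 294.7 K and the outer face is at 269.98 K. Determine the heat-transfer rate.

Q = 532 W

Treat each layer as a resistance in series:
  R_plywood = L/(kA) = 0.0523/(0.0996·23.1) = 0.02273 K/W
  R_beech = L/(kA) = 0.0590/(0.197·23.1) = 0.01297 K/W
  R_plywood = L/(kA) = 0.0310/(0.125·23.1) = 0.01074 K/W
ΣR = 0.02273 + 0.01297 + 0.01074 = 0.04644 K/W
Q = ΔT/ΣR = (294.7 K − 269.98 K)/0.04644 = 532 W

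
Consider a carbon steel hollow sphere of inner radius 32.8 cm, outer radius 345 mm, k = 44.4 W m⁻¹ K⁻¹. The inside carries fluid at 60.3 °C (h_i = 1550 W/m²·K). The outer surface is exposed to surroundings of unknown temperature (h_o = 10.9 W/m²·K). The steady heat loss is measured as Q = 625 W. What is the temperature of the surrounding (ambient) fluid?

T_out = 21.5 °C

Series resistances:
  R_conv,in = 1/(4πr²h) = 1/(4π·0.328²·1550) = 4.772×10^-4 K/W
  R_carbon steel = (1/0.328 − 1/0.345)/(4πk) = 0.1502/(4π·44.4) = 2.693×10^-4 K/W
  R_conv,out = 1/(4πr²h) = 1/(4π·0.345²·10.9) = 0.06134 K/W
ΣR = 0.06208 K/W
ΔT = Q·ΣR = 625 × 0.06208 = 38.80 K
Heat flows outward, so T_out = T_in − ΔT = 60.3 − 38.80 = 21.5 °C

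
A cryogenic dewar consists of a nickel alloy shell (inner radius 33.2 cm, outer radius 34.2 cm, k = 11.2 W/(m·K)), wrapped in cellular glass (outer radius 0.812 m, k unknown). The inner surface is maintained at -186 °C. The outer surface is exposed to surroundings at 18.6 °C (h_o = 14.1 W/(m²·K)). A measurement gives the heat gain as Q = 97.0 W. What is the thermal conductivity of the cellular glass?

k = 0.0641 W/m·K

ΣR = ΔT/Q = |-186 − 18.6|/97.0 = 2.109 K/W
Known resistances:
  R_nickel alloy = (1/0.332 − 1/0.342)/(4πk) = 0.08807/(4π·11.2) = 6.258×10^-4 K/W
  R_conv,out = 1/(4πr²h) = 1/(4π·0.812²·14.1) = 0.008560 K/W
R_cellular glass = ΣR − ΣR_known = 2.109 − 0.009186 = 2.100 K/W
(1/r₁−1/r₂)/(4πk) = 2.100 ⇒ k = 1.692/(4π·2.100) = 0.0641 W/m·K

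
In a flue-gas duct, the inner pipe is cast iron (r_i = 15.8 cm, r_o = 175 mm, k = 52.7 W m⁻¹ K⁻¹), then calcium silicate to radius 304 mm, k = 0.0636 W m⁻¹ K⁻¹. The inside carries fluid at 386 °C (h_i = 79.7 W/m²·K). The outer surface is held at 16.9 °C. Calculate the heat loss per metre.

Q' = 265 W/m

Treat each layer as a resistance in series:
  R'_conv,in = 1/(2πr h) = 1/(2π·0.158·79.7) = 0.01264 m·K/W
  R'_cast iron = ln(0.175/0.158)/(2πk) = 0.1022/(2π·52.7) = 3.086×10^-4 m·K/W
  R'_calcium silicate = ln(0.304/0.175)/(2πk) = 0.5522/(2π·0.0636) = 1.382 m·K/W
ΣR = 0.01264 + 3.086×10^-4 + 1.382 = 1.395 m·K/W
Q' = ΔT/ΣR = (386 °C − 16.9 °C)/1.395 = 265 W/m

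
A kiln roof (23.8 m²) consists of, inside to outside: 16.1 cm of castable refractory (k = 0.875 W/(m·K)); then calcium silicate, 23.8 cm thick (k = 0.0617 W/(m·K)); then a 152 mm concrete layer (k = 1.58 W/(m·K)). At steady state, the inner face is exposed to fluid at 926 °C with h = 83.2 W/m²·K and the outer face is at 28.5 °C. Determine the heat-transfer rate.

Resistance network (inner→outer):
  R_conv,in = 1/(hA) = 1/(83.2·23.8) = 5.050×10^-4 K/W
  R_castable refractory = L/(kA) = 0.161/(0.875·23.8) = 0.007731 K/W
  R_calcium silicate = L/(kA) = 0.238/(0.0617·23.8) = 0.1621 K/W
  R_concrete = L/(kA) = 0.152/(1.58·23.8) = 0.004042 K/W
ΣR = 5.050×10^-4 + 0.007731 + 0.1621 + 0.004042 = 0.1744 K/W
Q = ΔT/ΣR = (926 °C − 28.5 °C)/0.1744 = 5150 W

Q = 5.15 kW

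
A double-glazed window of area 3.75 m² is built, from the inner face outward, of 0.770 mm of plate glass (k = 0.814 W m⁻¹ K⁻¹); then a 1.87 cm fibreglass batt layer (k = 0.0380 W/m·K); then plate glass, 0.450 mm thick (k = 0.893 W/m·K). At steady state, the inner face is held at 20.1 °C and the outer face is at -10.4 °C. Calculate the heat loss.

Q = 232 W

Resistance network (inner→outer):
  R_plate glass = L/(kA) = 7.70×10^-4/(0.814·3.75) = 2.523×10^-4 K/W
  R_fibreglass batt = L/(kA) = 0.0187/(0.0380·3.75) = 0.1312 K/W
  R_plate glass = L/(kA) = 4.50×10^-4/(0.893·3.75) = 1.344×10^-4 K/W
ΣR = 2.523×10^-4 + 0.1312 + 1.344×10^-4 = 0.1316 K/W
Q = ΔT/ΣR = (20.1 °C − -10.4 °C)/0.1316 = 232 W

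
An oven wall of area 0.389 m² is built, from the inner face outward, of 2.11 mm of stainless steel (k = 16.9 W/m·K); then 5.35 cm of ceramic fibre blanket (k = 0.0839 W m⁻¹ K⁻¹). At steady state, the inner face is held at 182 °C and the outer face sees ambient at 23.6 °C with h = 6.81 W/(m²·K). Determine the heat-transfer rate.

Q = 78.5 W

Treat each layer as a resistance in series:
  R_stainless steel = L/(kA) = 0.00211/(16.9·0.389) = 3.210×10^-4 K/W
  R_ceramic fibre blanket = L/(kA) = 0.0535/(0.0839·0.389) = 1.639 K/W
  R_conv,out = 1/(hA) = 1/(6.81·0.389) = 0.3775 K/W
ΣR = 3.210×10^-4 + 1.639 + 0.3775 = 2.017 K/W
Q = ΔT/ΣR = (182 °C − 23.6 °C)/2.017 = 78.5 W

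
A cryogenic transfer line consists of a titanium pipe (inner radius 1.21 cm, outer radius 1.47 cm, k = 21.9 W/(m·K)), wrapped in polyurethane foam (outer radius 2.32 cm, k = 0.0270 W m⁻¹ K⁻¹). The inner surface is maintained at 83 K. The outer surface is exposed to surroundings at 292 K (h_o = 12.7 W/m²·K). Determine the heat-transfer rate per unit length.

Q' = 64.7 W/m

Series thermal resistances, inner to outer:
  R'_titanium = ln(0.0147/0.0121)/(2πk) = 0.1946/(2π·21.9) = 0.001415 m·K/W
  R'_polyurethane foam = ln(0.0232/0.0147)/(2πk) = 0.4563/(2π·0.0270) = 2.690 m·K/W
  R'_conv,out = 1/(2πr h) = 1/(2π·0.0232·12.7) = 0.5402 m·K/W
ΣR = 0.001415 + 2.690 + 0.5402 = 3.232 m·K/W
Q' = ΔT/ΣR = (83 K − 292 K)/3.232 = -64.7 W/m
(Negative Q' ⇒ heat flows inward; heat gain = 64.7 W/m.)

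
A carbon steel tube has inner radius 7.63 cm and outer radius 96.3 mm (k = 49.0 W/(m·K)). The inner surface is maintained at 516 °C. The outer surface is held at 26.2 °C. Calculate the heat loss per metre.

Q' = 648 kW/m

Q' = 2πk·ΔT/ln(r₂/r₁) = 2π × 49.0 × 489.8 / ln(0.0963/0.0763) = 6.48×10^5 W/m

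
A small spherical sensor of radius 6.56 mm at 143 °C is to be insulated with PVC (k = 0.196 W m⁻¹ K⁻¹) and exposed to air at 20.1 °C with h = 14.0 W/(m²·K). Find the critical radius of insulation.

For a sphere, r_cr = 2k_ins/h = 2·0.196/14.0 = 0.0280 m = 2.80 cm

r_cr = 2.80 cm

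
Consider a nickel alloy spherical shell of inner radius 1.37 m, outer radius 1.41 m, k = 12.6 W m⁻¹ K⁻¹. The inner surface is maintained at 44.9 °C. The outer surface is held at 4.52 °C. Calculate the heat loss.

Q = 4πk·ΔT/(1/r₁ − 1/r₂) = 4π × 12.6 × 40.38 / (1/1.37 − 1/1.41) = 3.09×10^5 W

Q = 3.09×10^5 W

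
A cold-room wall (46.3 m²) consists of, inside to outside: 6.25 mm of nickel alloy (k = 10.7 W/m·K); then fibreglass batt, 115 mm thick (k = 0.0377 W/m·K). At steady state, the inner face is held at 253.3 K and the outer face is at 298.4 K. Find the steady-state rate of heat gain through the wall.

Q = 684 W

Series thermal resistances, inner to outer:
  R_nickel alloy = L/(kA) = 0.00625/(10.7·46.3) = 1.262×10^-5 K/W
  R_fibreglass batt = L/(kA) = 0.115/(0.0377·46.3) = 0.06588 K/W
ΣR = 1.262×10^-5 + 0.06588 = 0.06589 K/W
Q = ΔT/ΣR = (253.3 K − 298.4 K)/0.06589 = -684 W
(Negative Q ⇒ heat flows inward; heat gain = 684 W.)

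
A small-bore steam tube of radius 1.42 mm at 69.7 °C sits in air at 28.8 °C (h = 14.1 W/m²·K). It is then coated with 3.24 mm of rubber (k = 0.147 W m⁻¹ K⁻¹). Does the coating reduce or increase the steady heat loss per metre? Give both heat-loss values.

increases: 5.15 → 11.0 W/m

Critical radius for a cylinder: r_cr = k/h = 0.0104 m = 1.04 cm.
Outer radius after coating: r₂ = 0.00142 + 0.00324 = 0.00466 m.
Since r₁ < r_cr and r₂ ≤ r_cr, the coating moves toward the maximum at r_cr — heat loss rises.
Bare: R = 1/(2πr₁h) = 7.949 m·K/W; Q = 40.9/7.949 = 5.15 W/m.
Coated: R = R_cond + R_conv = 3.709 m·K/W; Q = 40.9/3.709 = 11.0 W/m.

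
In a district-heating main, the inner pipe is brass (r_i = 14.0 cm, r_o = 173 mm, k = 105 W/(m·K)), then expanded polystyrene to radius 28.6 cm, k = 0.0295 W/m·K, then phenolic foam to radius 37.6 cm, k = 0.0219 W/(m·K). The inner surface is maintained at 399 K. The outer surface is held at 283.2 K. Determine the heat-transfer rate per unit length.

Resistance network (inner→outer):
  R'_brass = ln(0.173/0.140)/(2πk) = 0.2116/(2π·105) = 3.208×10^-4 m·K/W
  R'_expanded polystyrene = ln(0.286/0.173)/(2πk) = 0.5027/(2π·0.0295) = 2.712 m·K/W
  R'_phenolic foam = ln(0.376/0.286)/(2πk) = 0.2736/(2π·0.0219) = 1.988 m·K/W
ΣR = 3.208×10^-4 + 2.712 + 1.988 = 4.700 m·K/W
Q' = ΔT/ΣR = (399 K − 283.2 K)/4.700 = 24.6 W/m

Q' = 24.6 W/m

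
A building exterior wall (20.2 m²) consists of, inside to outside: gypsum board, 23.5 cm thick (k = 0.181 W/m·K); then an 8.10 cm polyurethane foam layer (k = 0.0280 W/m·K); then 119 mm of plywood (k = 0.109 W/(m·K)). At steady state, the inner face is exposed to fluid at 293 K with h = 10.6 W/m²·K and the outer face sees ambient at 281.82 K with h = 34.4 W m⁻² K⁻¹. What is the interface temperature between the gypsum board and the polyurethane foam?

T = 290.1 K

Resistance network (inner→outer):
  R_conv,in = 1/(hA) = 1/(10.6·20.2) = 0.004670 K/W
  R_gypsum board = L/(kA) = 0.235/(0.181·20.2) = 0.06427 K/W
  R_polyurethane foam = L/(kA) = 0.0810/(0.0280·20.2) = 0.1432 K/W
  R_plywood = L/(kA) = 0.119/(0.109·20.2) = 0.05405 K/W
  R_conv,out = 1/(hA) = 1/(34.4·20.2) = 0.001439 K/W
ΣR = 0.004670 + 0.06427 + 0.1432 + 0.05405 + 0.001439 = 0.2676 K/W
Q = ΔT/ΣR = (293 K − 281.82 K)/0.2676 = 41.78 W
From the inner boundary to the gypsum board/polyurethane foam interface, ΣR_partial = 0.06894 K/W.
T_interface = T_in − Q·ΣR_partial = 293 K − (41.78)(0.06894) = 290.1 K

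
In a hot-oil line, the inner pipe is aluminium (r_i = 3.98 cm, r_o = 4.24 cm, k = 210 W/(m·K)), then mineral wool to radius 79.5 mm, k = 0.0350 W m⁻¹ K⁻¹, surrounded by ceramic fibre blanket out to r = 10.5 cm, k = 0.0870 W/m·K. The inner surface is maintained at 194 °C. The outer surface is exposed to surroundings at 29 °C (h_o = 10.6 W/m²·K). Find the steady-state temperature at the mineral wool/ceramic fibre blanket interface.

Treat each layer as a resistance in series:
  R'_aluminium = ln(0.0424/0.0398)/(2πk) = 0.06328/(2π·210) = 4.796×10^-5 m·K/W
  R'_mineral wool = ln(0.0795/0.0424)/(2πk) = 0.6286/(2π·0.0350) = 2.858 m·K/W
  R'_ceramic fibre blanket = ln(0.105/0.0795)/(2πk) = 0.2782/(2π·0.0870) = 0.5089 m·K/W
  R'_conv,out = 1/(2πr h) = 1/(2π·0.105·10.6) = 0.1430 m·K/W
ΣR = 4.796×10^-5 + 2.858 + 0.5089 + 0.1430 = 3.510 m·K/W
Q' = ΔT/ΣR = (194 °C − 29 °C)/3.510 = 47.01 W/m
From the inner boundary to the mineral wool/ceramic fibre blanket interface, ΣR_partial = 2.858 m·K/W.
T_interface = T_in − Q'·ΣR_partial = 194 °C − (47.01)(2.858) = 59.6 °C

T = 59.6 °C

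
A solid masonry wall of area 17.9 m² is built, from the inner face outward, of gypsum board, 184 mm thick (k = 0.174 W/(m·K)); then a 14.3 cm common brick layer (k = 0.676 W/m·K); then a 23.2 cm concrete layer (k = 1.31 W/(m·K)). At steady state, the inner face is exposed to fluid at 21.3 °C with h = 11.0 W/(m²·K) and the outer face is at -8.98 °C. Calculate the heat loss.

Q = 353 W

Series thermal resistances, inner to outer:
  R_conv,in = 1/(hA) = 1/(11.0·17.9) = 0.005079 K/W
  R_gypsum board = L/(kA) = 0.184/(0.174·17.9) = 0.05908 K/W
  R_common brick = L/(kA) = 0.143/(0.676·17.9) = 0.01182 K/W
  R_concrete = L/(kA) = 0.232/(1.31·17.9) = 0.009894 K/W
ΣR = 0.005079 + 0.05908 + 0.01182 + 0.009894 = 0.08587 K/W
Q = ΔT/ΣR = (21.3 °C − -8.98 °C)/0.08587 = 353 W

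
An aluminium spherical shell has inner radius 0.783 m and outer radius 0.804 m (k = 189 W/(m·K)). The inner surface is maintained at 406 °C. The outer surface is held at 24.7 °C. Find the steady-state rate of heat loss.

Q = 4πk·ΔT/(1/r₁ − 1/r₂) = 4π × 189 × 381.3 / (1/0.783 − 1/0.804) = 2.71×10^7 W

Q = 2.71×10^7 W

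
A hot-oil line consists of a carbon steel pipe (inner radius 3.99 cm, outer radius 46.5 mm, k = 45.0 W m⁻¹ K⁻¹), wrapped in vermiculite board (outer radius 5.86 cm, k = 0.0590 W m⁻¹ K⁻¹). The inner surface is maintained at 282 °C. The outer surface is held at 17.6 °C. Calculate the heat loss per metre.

Q' = 423 W/m

Treat each layer as a resistance in series:
  R'_carbon steel = ln(0.0465/0.0399)/(2πk) = 0.1531/(2π·45.0) = 5.414×10^-4 m·K/W
  R'_vermiculite board = ln(0.0586/0.0465)/(2πk) = 0.2313/(2π·0.0590) = 0.6239 m·K/W
ΣR = 5.414×10^-4 + 0.6239 = 0.6244 m·K/W
Q' = ΔT/ΣR = (282 °C − 17.6 °C)/0.6244 = 423 W/m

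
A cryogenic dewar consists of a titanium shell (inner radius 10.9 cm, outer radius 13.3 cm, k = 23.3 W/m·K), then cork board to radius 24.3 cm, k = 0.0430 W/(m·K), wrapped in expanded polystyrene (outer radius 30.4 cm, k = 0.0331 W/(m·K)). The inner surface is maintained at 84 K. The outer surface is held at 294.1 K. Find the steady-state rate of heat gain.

Q = 25.3 W

Treat each layer as a resistance in series:
  R_titanium = (1/0.109 − 1/0.133)/(4πk) = 1.656/(4π·23.3) = 0.005654 K/W
  R_cork board = (1/0.133 − 1/0.243)/(4πk) = 3.404/(4π·0.0430) = 6.299 K/W
  R_expanded polystyrene = (1/0.243 − 1/0.304)/(4πk) = 0.8258/(4π·0.0331) = 1.985 K/W
ΣR = 0.005654 + 6.299 + 1.985 = 8.290 K/W
Q = ΔT/ΣR = (84 K − 294.1 K)/8.290 = -25.3 W
(Negative Q ⇒ heat flows inward; heat gain = 25.3 W.)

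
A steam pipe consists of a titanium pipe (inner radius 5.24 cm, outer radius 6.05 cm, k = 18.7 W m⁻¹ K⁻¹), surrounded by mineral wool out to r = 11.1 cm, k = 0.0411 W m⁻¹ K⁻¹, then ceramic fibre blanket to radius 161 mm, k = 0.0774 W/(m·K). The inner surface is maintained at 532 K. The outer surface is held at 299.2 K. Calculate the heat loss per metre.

Series thermal resistances, inner to outer:
  R'_titanium = ln(0.0605/0.0524)/(2πk) = 0.1437/(2π·18.7) = 0.001223 m·K/W
  R'_mineral wool = ln(0.111/0.0605)/(2πk) = 0.6069/(2π·0.0411) = 2.350 m·K/W
  R'_ceramic fibre blanket = ln(0.161/0.111)/(2πk) = 0.3719/(2π·0.0774) = 0.7647 m·K/W
ΣR = 0.001223 + 2.350 + 0.7647 = 3.116 m·K/W
Q' = ΔT/ΣR = (532 K − 299.2 K)/3.116 = 74.7 W/m

Q' = 74.7 W/m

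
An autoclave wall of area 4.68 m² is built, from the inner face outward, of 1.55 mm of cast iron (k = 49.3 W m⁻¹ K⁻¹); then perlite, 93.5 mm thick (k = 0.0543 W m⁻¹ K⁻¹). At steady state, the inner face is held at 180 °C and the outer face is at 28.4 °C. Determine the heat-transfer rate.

Treat each layer as a resistance in series:
  R_cast iron = L/(kA) = 0.00155/(49.3·4.68) = 6.718×10^-6 K/W
  R_perlite = L/(kA) = 0.0935/(0.0543·4.68) = 0.3679 K/W
ΣR = 6.718×10^-6 + 0.3679 = 0.3679 K/W
Q = ΔT/ΣR = (180 °C − 28.4 °C)/0.3679 = 412 W

Q = 412 W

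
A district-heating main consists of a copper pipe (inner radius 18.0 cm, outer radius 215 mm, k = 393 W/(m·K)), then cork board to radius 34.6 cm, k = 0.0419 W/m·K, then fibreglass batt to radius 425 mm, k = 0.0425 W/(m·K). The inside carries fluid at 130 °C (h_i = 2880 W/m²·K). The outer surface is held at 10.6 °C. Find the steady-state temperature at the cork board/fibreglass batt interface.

T = 46.3 °C

Series thermal resistances, inner to outer:
  R'_conv,in = 1/(2πr h) = 1/(2π·0.180·2880) = 3.070×10^-4 m·K/W
  R'_copper = ln(0.215/0.180)/(2πk) = 0.1777/(2π·393) = 7.196×10^-5 m·K/W
  R'_cork board = ln(0.346/0.215)/(2πk) = 0.4758/(2π·0.0419) = 1.807 m·K/W
  R'_fibreglass batt = ln(0.425/0.346)/(2πk) = 0.2057/(2π·0.0425) = 0.7701 m·K/W
ΣR = 3.070×10^-4 + 7.196×10^-5 + 1.807 + 0.7701 = 2.577 m·K/W
Q' = ΔT/ΣR = (130 °C − 10.6 °C)/2.577 = 46.33 W/m
From the inner boundary to the cork board/fibreglass batt interface, ΣR_partial = 1.807 m·K/W.
T_interface = T_in − Q'·ΣR_partial = 130 °C − (46.33)(1.807) = 46.3 °C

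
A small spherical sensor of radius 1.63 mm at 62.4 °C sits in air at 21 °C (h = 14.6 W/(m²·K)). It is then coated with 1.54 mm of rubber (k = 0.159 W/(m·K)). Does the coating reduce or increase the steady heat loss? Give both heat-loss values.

increases: 0.0202 → 0.0599 W

Critical radius for a sphere: r_cr = 2k/h = 0.0218 m = 2.18 cm.
Outer radius after coating: r₂ = 0.00163 + 0.00154 = 0.00317 m.
Since r₁ < r_cr and r₂ ≤ r_cr, the coating moves toward the maximum at r_cr — heat loss rises.
Bare: R = 1/(4πr₁²h) = 2051 K/W; Q = 41.4/2051 = 0.0202 W.
Coated: R = R_cond + R_conv = 691.6 K/W; Q = 41.4/691.6 = 0.0599 W.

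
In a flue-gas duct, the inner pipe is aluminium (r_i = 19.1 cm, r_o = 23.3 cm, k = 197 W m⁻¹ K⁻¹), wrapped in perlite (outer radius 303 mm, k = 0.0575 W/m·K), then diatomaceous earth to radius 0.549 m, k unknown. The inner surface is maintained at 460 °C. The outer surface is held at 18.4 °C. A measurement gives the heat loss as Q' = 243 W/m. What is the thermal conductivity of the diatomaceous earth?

k = 0.0868 W/m·K

ΣR = ΔT/Q' = |460 − 18.4|/243 = 1.817 m·K/W
Known resistances:
  R'_aluminium = ln(0.233/0.191)/(2πk) = 0.1988/(2π·197) = 1.606×10^-4 m·K/W
  R'_perlite = ln(0.303/0.233)/(2πk) = 0.2627/(2π·0.0575) = 0.7271 m·K/W
R_diatomaceous earth = ΣR − ΣR_known = 1.817 − 0.7273 = 1.090 m·K/W
ln(r₂/r₁)/(2πk) = 1.090 ⇒ k = 0.5944/(2π·1.090) = 0.0868 W/m·K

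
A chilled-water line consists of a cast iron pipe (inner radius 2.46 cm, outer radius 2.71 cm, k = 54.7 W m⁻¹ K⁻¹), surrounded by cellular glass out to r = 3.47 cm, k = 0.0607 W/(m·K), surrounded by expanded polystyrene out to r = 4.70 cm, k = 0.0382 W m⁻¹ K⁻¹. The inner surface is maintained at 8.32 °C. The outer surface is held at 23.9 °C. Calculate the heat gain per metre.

Q' = 8.15 W/m

Series thermal resistances, inner to outer:
  R'_cast iron = ln(0.0271/0.0246)/(2πk) = 0.09679/(2π·54.7) = 2.816×10^-4 m·K/W
  R'_cellular glass = ln(0.0347/0.0271)/(2πk) = 0.2472/(2π·0.0607) = 0.6482 m·K/W
  R'_expanded polystyrene = ln(0.0470/0.0347)/(2πk) = 0.3034/(2π·0.0382) = 1.264 m·K/W
ΣR = 2.816×10^-4 + 0.6482 + 1.264 = 1.912 m·K/W
Q' = ΔT/ΣR = (8.32 °C − 23.9 °C)/1.912 = -8.15 W/m
(Negative Q' ⇒ heat flows inward; heat gain = 8.15 W/m.)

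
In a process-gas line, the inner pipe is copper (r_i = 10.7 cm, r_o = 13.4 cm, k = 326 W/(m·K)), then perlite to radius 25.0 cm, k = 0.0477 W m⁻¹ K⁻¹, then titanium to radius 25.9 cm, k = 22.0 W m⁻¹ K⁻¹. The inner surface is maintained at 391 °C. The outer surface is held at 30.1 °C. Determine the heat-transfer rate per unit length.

Treat each layer as a resistance in series:
  R'_copper = ln(0.134/0.107)/(2πk) = 0.2250/(2π·326) = 1.099×10^-4 m·K/W
  R'_perlite = ln(0.250/0.134)/(2πk) = 0.6236/(2π·0.0477) = 2.081 m·K/W
  R'_titanium = ln(0.259/0.250)/(2πk) = 0.03537/(2π·22.0) = 2.559×10^-4 m·K/W
ΣR = 1.099×10^-4 + 2.081 + 2.559×10^-4 = 2.081 m·K/W
Q' = ΔT/ΣR = (391 °C − 30.1 °C)/2.081 = 173 W/m

Q' = 173 W/m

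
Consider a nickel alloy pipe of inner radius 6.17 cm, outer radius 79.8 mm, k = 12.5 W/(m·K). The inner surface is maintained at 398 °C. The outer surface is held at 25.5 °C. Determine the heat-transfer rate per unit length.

Q' = 114 kW/m

Q' = 2πk·ΔT/ln(r₂/r₁) = 2π × 12.5 × 372.5 / ln(0.0798/0.0617) = 1.14×10^5 W/m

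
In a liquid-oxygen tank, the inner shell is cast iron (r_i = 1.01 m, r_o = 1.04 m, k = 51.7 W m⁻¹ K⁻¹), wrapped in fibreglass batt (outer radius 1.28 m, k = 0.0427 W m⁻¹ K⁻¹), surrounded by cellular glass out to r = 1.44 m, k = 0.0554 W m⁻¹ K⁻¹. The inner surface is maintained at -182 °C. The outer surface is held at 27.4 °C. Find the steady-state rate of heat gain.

Q = 455 W

Resistance network (inner→outer):
  R_cast iron = (1/1.01 − 1/1.04)/(4πk) = 0.02856/(4π·51.7) = 4.396×10^-5 K/W
  R_fibreglass batt = (1/1.04 − 1/1.28)/(4πk) = 0.1803/(4π·0.0427) = 0.3360 K/W
  R_cellular glass = (1/1.28 − 1/1.44)/(4πk) = 0.08681/(4π·0.0554) = 0.1247 K/W
ΣR = 4.396×10^-5 + 0.3360 + 0.1247 = 0.4607 K/W
Q = ΔT/ΣR = (-182 °C − 27.4 °C)/0.4607 = -455 W
(Negative Q ⇒ heat flows inward; heat gain = 455 W.)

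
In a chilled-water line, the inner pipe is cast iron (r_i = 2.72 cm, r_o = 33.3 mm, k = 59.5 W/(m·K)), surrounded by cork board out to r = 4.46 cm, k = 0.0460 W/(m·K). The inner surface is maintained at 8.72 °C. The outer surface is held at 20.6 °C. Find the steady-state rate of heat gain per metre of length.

Q' = 11.7 W/m

Resistance network (inner→outer):
  R'_cast iron = ln(0.0333/0.0272)/(2πk) = 0.2023/(2π·59.5) = 5.412×10^-4 m·K/W
  R'_cork board = ln(0.0446/0.0333)/(2πk) = 0.2922/(2π·0.0460) = 1.011 m·K/W
ΣR = 5.412×10^-4 + 1.011 = 1.012 m·K/W
Q' = ΔT/ΣR = (8.72 °C − 20.6 °C)/1.012 = -11.7 W/m
(Negative Q' ⇒ heat flows inward; heat gain = 11.7 W/m.)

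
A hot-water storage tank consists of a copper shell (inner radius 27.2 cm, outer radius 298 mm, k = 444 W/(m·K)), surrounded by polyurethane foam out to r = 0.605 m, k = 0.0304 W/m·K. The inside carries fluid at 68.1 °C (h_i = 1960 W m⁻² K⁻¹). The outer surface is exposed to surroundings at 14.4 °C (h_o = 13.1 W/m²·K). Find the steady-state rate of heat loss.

Q = 12.0 W

Resistance network (inner→outer):
  R_conv,in = 1/(4πr²h) = 1/(4π·0.272²·1960) = 5.488×10^-4 K/W
  R_copper = (1/0.272 − 1/0.298)/(4πk) = 0.3208/(4π·444) = 5.749×10^-5 K/W
  R_polyurethane foam = (1/0.298 − 1/0.605)/(4πk) = 1.703/(4π·0.0304) = 4.457 K/W
  R_conv,out = 1/(4πr²h) = 1/(4π·0.605²·13.1) = 0.01660 K/W
ΣR = 5.488×10^-4 + 5.749×10^-5 + 4.457 + 0.01660 = 4.474 K/W
Q = ΔT/ΣR = (68.1 °C − 14.4 °C)/4.474 = 12.0 W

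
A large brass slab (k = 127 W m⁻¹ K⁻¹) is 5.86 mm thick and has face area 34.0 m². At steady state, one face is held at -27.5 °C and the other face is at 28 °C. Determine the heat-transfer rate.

Q = kA·ΔT/L = 127 × 34.0 × |-27.5 °C − 28 °C| / 0.00586 = 4.09×10^7 W

Q = 40900 kW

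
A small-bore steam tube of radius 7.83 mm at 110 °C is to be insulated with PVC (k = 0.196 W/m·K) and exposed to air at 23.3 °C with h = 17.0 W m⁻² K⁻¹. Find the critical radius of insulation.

For a cylinder, r_cr = k_ins/h = 0.196/17.0 = 0.0115 m = 1.15 cm

r_cr = 1.15 cm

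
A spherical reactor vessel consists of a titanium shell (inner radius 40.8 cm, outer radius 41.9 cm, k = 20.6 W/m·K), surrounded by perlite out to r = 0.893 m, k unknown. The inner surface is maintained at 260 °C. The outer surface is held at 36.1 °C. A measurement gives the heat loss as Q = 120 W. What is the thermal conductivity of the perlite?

k = 0.0540 W/m·K

ΣR = ΔT/Q = |260 − 36.1|/120 = 1.866 K/W
Known resistances:
  R_titanium = (1/0.408 − 1/0.419)/(4πk) = 0.06435/(4π·20.6) = 2.486×10^-4 K/W
R_perlite = ΣR − ΣR_known = 1.866 − 2.486×10^-4 = 1.866 K/W
(1/r₁−1/r₂)/(4πk) = 1.866 ⇒ k = 1.267/(4π·1.866) = 0.0540 W/m·K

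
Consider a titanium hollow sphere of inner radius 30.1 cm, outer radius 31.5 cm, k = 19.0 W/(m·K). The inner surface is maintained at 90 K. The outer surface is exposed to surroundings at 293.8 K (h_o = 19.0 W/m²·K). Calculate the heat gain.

Q = 4760 W

Series thermal resistances, inner to outer:
  R_titanium = (1/0.301 − 1/0.315)/(4πk) = 0.1477/(4π·19.0) = 6.184×10^-4 K/W
  R_conv,out = 1/(4πr²h) = 1/(4π·0.315²·19.0) = 0.04221 K/W
ΣR = 6.184×10^-4 + 0.04221 = 0.04283 K/W
Q = ΔT/ΣR = (90 K − 293.8 K)/0.04283 = -4760 W
(Negative Q ⇒ heat flows inward; heat gain = 4760 W.)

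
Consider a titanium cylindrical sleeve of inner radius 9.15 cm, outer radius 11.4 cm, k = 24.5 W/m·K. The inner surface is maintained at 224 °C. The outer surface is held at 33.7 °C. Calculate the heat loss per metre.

Q' = 133 kW/m

Q' = 2πk·ΔT/ln(r₂/r₁) = 2π × 24.5 × 190.3 / ln(0.114/0.0915) = 1.33×10^5 W/m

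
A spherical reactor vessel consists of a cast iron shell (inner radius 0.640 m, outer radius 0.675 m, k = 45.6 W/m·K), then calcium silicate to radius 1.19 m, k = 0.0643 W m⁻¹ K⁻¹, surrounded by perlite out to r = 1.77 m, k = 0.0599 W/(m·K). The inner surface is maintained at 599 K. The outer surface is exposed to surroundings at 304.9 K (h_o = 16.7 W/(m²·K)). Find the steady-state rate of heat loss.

Series thermal resistances, inner to outer:
  R_cast iron = (1/0.640 − 1/0.675)/(4πk) = 0.08102/(4π·45.6) = 1.414×10^-4 K/W
  R_calcium silicate = (1/0.675 − 1/1.19)/(4πk) = 0.6411/(4π·0.0643) = 0.7935 K/W
  R_perlite = (1/1.19 − 1/1.77)/(4πk) = 0.2754/(4π·0.0599) = 0.3658 K/W
  R_conv,out = 1/(4πr²h) = 1/(4π·1.77²·16.7) = 0.001521 K/W
ΣR = 1.414×10^-4 + 0.7935 + 0.3658 + 0.001521 = 1.161 K/W
Q = ΔT/ΣR = (599 K − 304.9 K)/1.161 = 253 W

Q = 253 W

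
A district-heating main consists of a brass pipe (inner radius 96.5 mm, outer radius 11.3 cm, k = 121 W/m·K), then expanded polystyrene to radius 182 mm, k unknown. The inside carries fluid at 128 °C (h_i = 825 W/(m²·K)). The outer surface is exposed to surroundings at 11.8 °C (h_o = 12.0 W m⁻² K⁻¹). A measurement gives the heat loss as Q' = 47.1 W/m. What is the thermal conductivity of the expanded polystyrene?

ΣR = ΔT/Q' = |128 − 11.8|/47.1 = 2.467 m·K/W
Known resistances:
  R'_conv,in = 1/(2πr h) = 1/(2π·0.0965·825) = 0.001999 m·K/W
  R'_brass = ln(0.113/0.0965)/(2πk) = 0.1578/(2π·121) = 2.076×10^-4 m·K/W
  R'_conv,out = 1/(2πr h) = 1/(2π·0.182·12.0) = 0.07287 m·K/W
R_expanded polystyrene = ΣR − ΣR_known = 2.467 − 0.07508 = 2.392 m·K/W
ln(r₂/r₁)/(2πk) = 2.392 ⇒ k = 0.4766/(2π·2.392) = 0.0317 W/m·K

k = 0.0317 W/m·K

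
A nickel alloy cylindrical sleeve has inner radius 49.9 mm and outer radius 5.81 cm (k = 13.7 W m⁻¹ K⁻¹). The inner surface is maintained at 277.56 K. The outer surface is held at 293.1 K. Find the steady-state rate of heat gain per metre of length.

Q' = 2πk·ΔT/ln(r₂/r₁) = 2π × 13.7 × 15.54 / ln(0.0581/0.0499) = 8790 W/m

Q' = 8.79 kW/m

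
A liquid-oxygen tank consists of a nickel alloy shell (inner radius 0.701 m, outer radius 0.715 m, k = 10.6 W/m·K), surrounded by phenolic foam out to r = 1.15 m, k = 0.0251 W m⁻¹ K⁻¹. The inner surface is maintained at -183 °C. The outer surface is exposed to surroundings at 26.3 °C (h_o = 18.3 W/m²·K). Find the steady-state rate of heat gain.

Treat each layer as a resistance in series:
  R_nickel alloy = (1/0.701 − 1/0.715)/(4πk) = 0.02793/(4π·10.6) = 2.097×10^-4 K/W
  R_phenolic foam = (1/0.715 − 1/1.15)/(4πk) = 0.5290/(4π·0.0251) = 1.677 K/W
  R_conv,out = 1/(4πr²h) = 1/(4π·1.15²·18.3) = 0.003288 K/W
ΣR = 2.097×10^-4 + 1.677 + 0.003288 = 1.680 K/W
Q = ΔT/ΣR = (-183 °C − 26.3 °C)/1.680 = -125 W
(Negative Q ⇒ heat flows inward; heat gain = 125 W.)

Q = 125 W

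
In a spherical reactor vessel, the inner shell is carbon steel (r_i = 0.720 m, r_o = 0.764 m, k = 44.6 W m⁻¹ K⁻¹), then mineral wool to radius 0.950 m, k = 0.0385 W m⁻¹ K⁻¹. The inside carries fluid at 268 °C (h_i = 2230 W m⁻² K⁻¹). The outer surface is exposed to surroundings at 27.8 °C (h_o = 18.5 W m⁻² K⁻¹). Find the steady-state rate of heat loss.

Series thermal resistances, inner to outer:
  R_conv,in = 1/(4πr²h) = 1/(4π·0.720²·2230) = 6.884×10^-5 K/W
  R_carbon steel = (1/0.720 − 1/0.764)/(4πk) = 0.07999/(4π·44.6) = 1.427×10^-4 K/W
  R_mineral wool = (1/0.764 − 1/0.950)/(4πk) = 0.2563/(4π·0.0385) = 0.5297 K/W
  R_conv,out = 1/(4πr²h) = 1/(4π·0.950²·18.5) = 0.004766 K/W
ΣR = 6.884×10^-5 + 1.427×10^-4 + 0.5297 + 0.004766 = 0.5347 K/W
Q = ΔT/ΣR = (268 °C − 27.8 °C)/0.5347 = 449 W

Q = 449 W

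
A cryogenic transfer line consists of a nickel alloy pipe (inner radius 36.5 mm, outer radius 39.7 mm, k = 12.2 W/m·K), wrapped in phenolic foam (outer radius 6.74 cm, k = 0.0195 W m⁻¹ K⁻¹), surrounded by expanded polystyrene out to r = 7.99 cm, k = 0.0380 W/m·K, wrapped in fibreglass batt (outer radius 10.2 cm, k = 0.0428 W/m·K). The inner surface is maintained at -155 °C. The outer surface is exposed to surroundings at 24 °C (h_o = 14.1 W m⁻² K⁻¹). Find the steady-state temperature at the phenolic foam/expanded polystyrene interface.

Series thermal resistances, inner to outer:
  R'_nickel alloy = ln(0.0397/0.0365)/(2πk) = 0.08404/(2π·12.2) = 0.001096 m·K/W
  R'_phenolic foam = ln(0.0674/0.0397)/(2πk) = 0.5293/(2π·0.0195) = 4.320 m·K/W
  R'_expanded polystyrene = ln(0.0799/0.0674)/(2πk) = 0.1701/(2π·0.0380) = 0.7126 m·K/W
  R'_fibreglass batt = ln(0.102/0.0799)/(2πk) = 0.2442/(2π·0.0428) = 0.9081 m·K/W
  R'_conv,out = 1/(2πr h) = 1/(2π·0.102·14.1) = 0.1107 m·K/W
ΣR = 0.001096 + 4.320 + 0.7126 + 0.9081 + 0.1107 = 6.052 m·K/W
Q' = ΔT/ΣR = (-155 °C − 24 °C)/6.052 = -29.58 W/m
From the inner boundary to the phenolic foam/expanded polystyrene interface, ΣR_partial = 4.321 m·K/W.
T_interface = T_in − Q'·ΣR_partial = -155 °C − (-29.58)(4.321) = -27.2 °C

T = -27.2 °C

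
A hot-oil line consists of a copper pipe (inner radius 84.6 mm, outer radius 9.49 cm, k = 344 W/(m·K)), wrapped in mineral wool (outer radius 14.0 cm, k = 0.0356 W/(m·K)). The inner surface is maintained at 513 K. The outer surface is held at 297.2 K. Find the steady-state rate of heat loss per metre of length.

Series thermal resistances, inner to outer:
  R'_copper = ln(0.0949/0.0846)/(2πk) = 0.1149/(2π·344) = 5.315×10^-5 m·K/W
  R'_mineral wool = ln(0.140/0.0949)/(2πk) = 0.3888/(2π·0.0356) = 1.738 m·K/W
ΣR = 5.315×10^-5 + 1.738 = 1.738 m·K/W
Q' = ΔT/ΣR = (513 K − 297.2 K)/1.738 = 124 W/m

Q' = 124 W/m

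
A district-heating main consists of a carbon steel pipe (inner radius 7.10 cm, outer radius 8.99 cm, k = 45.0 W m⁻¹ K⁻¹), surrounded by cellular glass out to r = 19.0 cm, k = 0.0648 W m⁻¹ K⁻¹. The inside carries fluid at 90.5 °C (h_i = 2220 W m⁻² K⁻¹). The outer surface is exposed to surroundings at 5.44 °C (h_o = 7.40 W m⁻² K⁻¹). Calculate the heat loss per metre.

Q' = 43.6 W/m

Resistance network (inner→outer):
  R'_conv,in = 1/(2πr h) = 1/(2π·0.0710·2220) = 0.001010 m·K/W
  R'_carbon steel = ln(0.0899/0.0710)/(2πk) = 0.2360/(2π·45.0) = 8.347×10^-4 m·K/W
  R'_cellular glass = ln(0.190/0.0899)/(2πk) = 0.7483/(2π·0.0648) = 1.838 m·K/W
  R'_conv,out = 1/(2πr h) = 1/(2π·0.190·7.40) = 0.1132 m·K/W
ΣR = 0.001010 + 8.347×10^-4 + 1.838 + 0.1132 = 1.953 m·K/W
Q' = ΔT/ΣR = (90.5 °C − 5.44 °C)/1.953 = 43.6 W/m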